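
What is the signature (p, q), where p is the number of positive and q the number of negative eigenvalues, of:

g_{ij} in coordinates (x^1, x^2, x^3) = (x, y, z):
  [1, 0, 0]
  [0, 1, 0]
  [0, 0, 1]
The metric is diagonal, so its eigenvalues are the diagonal entries: 1, 1, 1 (at a generic point, where coordinate-dependent entries are positive).
3 positive, 0 negative.
(3, 0) - Riemannian (positive definite)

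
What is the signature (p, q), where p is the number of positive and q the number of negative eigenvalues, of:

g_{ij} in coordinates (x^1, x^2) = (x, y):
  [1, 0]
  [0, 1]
The metric is diagonal, so its eigenvalues are the diagonal entries: 1, 1 (at a generic point, where coordinate-dependent entries are positive).
2 positive, 0 negative.
(2, 0) - Riemannian (positive definite)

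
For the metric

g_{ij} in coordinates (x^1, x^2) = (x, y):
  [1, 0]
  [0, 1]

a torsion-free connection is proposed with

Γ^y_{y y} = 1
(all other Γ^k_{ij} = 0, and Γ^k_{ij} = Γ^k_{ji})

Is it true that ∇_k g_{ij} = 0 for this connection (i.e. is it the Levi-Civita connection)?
Using ∇_k g_{ij} = ∂_k g_{ij} - Γ^m_{ki} g_{mj} - Γ^m_{kj} g_{im}:
∇_y g_{yy} = (0) - (1) - (1) = -2 ≠ 0
So the connection is not metric compatible (it is not the Levi-Civita connection).
No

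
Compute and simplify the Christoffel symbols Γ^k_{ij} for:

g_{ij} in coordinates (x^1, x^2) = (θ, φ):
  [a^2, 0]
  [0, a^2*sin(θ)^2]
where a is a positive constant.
Using Γ^k_{ij} = (1/2) g^{km} (∂_i g_{mj} + ∂_j g_{mi} - ∂_m g_{ij}); the metric is diagonal, so only the m = k term contributes.
Non-zero symbols (using the symmetry Γ^k_{ij} = Γ^k_{ji}):
Γ^θ_{φ φ} = (1/2) g^{θθ} (∂_φ g_{θφ} + ∂_φ g_{θφ} - ∂_θ g_{φφ}) = (1/2)(1/a^2)((0) + (0) - (a^2*sin(2*θ))) = -sin(2*θ)/2
Γ^φ_{θ φ} = (1/2) g^{φφ} (∂_θ g_{φφ} + ∂_φ g_{φθ} - ∂_φ g_{θφ}) = (1/2)(1/(a^2*sin(θ)^2))((a^2*sin(2*θ)) + (0) - (0)) = 1/tan(θ)
All other Christoffel symbols are zero.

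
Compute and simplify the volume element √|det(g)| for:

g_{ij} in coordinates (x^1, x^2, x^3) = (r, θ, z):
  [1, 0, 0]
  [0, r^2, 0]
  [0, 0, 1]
det(g) = r^2
√|det(g)| = r
Volume element: dV = r dr dθ dz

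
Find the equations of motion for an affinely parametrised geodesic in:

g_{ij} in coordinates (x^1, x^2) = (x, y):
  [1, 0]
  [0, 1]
Geodesic equation: d^2x^k/dλ^2 + Γ^k_{ij} (dx^i/dλ)(dx^j/dλ) = 0.
All Christoffel symbols vanish, so the geodesics are straight lines:
d^2x/dλ^2 = 0
d^2y/dλ^2 = 0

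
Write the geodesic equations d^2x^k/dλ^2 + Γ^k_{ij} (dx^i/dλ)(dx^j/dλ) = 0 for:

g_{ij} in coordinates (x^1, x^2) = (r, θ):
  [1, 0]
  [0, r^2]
Geodesic equation: d^2x^k/dλ^2 + Γ^k_{ij} (dx^i/dλ)(dx^j/dλ) = 0.
Non-zero Christoffel symbols:
Γ^r_{θ θ} = -r
Γ^θ_{r θ} = 1/r
Substituting (the symmetric pair Γ^k_{ij}, Γ^k_{ji} combines into a factor 2):
d^2r/dλ^2 - r (dθ/dλ)^2 = 0
d^2θ/dλ^2 + (2/r) (dr/dλ)(dθ/dλ) = 0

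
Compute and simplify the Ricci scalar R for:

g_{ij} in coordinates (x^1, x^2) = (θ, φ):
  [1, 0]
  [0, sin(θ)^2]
Non-zero Christoffel symbols (Γ^k_{ij} = Γ^k_{ji}):
Γ^θ_{φ φ} = -sin(2*θ)/2
Γ^φ_{θ φ} = 1/tan(θ)
Ricci tensor (R_{ij} = R^k_{ikj}): R_{θθ} = 1, R_{θφ} = 0, R_{φφ} = sin(θ)^2
Inverse metric: g^{θθ} = 1, g^{φφ} = 1/sin(θ)^2
R = g^{ij} R_{ij} = (1)(1) + (1/sin(θ)^2)(sin(θ)^2) = 2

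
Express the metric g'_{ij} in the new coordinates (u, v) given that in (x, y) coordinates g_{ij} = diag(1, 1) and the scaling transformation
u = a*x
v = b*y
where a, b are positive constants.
Invert the transformation: x = u/a, y = v/b
g'_{ij} = (∂x^k/∂x'^i)(∂x^l/∂x'^j) g_{kl}; with g_{kl} = δ_{kl} this is Σ_k (∂x^k/∂x'^i)(∂x^k/∂x'^j).
Jacobian: ∂x/∂u = 1/a, ∂x/∂v = 0, ∂y/∂u = 0, ∂y/∂v = 1/b
g'_{uu} = (1/a)(1/a) + (0)(0) = 1/a^2
g'_{uv} = (1/a)(0) + (0)(1/b) = 0
g'_{vv} = (0)(0) + (1/b)(1/b) = 1/b^2
g'_{ij} = diag(1/a^2, 1/b^2)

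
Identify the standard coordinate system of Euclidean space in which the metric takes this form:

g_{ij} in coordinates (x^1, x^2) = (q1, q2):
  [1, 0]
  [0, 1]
All components are constant and the metric is the identity, i.e. orthonormal rectilinear coordinates.
Cartesian (2D) coordinates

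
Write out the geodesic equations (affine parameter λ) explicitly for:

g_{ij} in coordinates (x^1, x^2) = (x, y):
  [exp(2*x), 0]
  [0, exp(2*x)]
Geodesic equation: d^2x^k/dλ^2 + Γ^k_{ij} (dx^i/dλ)(dx^j/dλ) = 0.
Non-zero Christoffel symbols:
Γ^x_{x x} = 1
Γ^x_{y y} = -1
Γ^y_{x y} = 1
Substituting (the symmetric pair Γ^k_{ij}, Γ^k_{ji} combines into a factor 2):
d^2x/dλ^2 + (dx/dλ)^2 - (dy/dλ)^2 = 0
d^2y/dλ^2 + 2 (dx/dλ)(dy/dλ) = 0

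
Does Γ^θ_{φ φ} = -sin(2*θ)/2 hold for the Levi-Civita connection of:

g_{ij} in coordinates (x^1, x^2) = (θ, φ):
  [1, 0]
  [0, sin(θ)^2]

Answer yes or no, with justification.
Γ^θ_{φ φ} = (1/2) g^{θθ} (∂_φ g_{θφ} + ∂_φ g_{θφ} - ∂_θ g_{φφ}) = (1/2)(1)((0) + (0) - (sin(2*θ))) = -sin(2*θ)/2
This equals the proposed value -sin(2*θ)/2.
Yes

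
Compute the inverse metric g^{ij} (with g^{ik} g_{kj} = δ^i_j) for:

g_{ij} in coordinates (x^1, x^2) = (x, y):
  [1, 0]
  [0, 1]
The metric is diagonal, so g^{ij} is diagonal with entries 1/g_{ii}: diag(1, 1).
g^{ij}:
  [1, 0]
  [0, 1]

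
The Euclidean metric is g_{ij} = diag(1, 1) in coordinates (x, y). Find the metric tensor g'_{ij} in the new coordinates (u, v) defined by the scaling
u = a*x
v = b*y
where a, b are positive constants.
Invert the transformation: x = u/a, y = v/b
g'_{ij} = (∂x^k/∂x'^i)(∂x^l/∂x'^j) g_{kl}; with g_{kl} = δ_{kl} this is Σ_k (∂x^k/∂x'^i)(∂x^k/∂x'^j).
Jacobian: ∂x/∂u = 1/a, ∂x/∂v = 0, ∂y/∂u = 0, ∂y/∂v = 1/b
g'_{uu} = (1/a)(1/a) + (0)(0) = 1/a^2
g'_{uv} = (1/a)(0) + (0)(1/b) = 0
g'_{vv} = (0)(0) + (1/b)(1/b) = 1/b^2
g'_{ij} = diag(1/a^2, 1/b^2)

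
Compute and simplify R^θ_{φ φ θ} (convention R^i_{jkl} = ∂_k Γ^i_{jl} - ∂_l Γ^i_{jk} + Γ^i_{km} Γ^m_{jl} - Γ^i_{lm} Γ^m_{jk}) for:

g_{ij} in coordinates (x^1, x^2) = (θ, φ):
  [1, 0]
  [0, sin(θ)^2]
Non-zero Christoffel symbols (Γ^k_{ij} = Γ^k_{ji}):
Γ^θ_{φ φ} = -sin(2*θ)/2
Γ^φ_{θ φ} = 1/tan(θ)
R^θ_{φ φ θ} = ∂_φ Γ^θ_{φ θ} - ∂_θ Γ^θ_{φ φ} + Γ^θ_{φ m} Γ^m_{φ θ} - Γ^θ_{θ m} Γ^m_{φ φ}
  = (0) - (-cos(2*θ)) + (-cos(θ)^2) - (0) = -sin(θ)^2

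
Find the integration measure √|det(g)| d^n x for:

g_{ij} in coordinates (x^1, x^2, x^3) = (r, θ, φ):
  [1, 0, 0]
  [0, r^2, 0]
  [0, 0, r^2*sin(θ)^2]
det(g) = r^4*sin(θ)^2
√|det(g)| = r^2*sin(θ) (taking 0 < θ < π so that |sin(θ)| = sin(θ))
Volume element: dV = r^2*sin(θ) dr dθ dφ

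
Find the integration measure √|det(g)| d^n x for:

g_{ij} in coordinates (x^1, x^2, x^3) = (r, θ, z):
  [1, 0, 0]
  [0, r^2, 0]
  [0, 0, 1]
det(g) = r^2
√|det(g)| = r
Volume element: dV = r dr dθ dz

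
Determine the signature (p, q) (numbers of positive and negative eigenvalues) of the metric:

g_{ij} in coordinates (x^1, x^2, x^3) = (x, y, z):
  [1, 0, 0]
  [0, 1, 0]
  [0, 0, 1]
The metric is diagonal, so its eigenvalues are the diagonal entries: 1, 1, 1 (at a generic point, where coordinate-dependent entries are positive).
3 positive, 0 negative.
(3, 0) - Riemannian (positive definite)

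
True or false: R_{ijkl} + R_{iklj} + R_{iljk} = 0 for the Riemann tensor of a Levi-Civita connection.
This is the first (algebraic) Bianchi identity.
True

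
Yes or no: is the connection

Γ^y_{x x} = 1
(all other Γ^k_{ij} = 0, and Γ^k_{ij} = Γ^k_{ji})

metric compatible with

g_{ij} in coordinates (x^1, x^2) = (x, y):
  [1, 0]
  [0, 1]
Using ∇_k g_{ij} = ∂_k g_{ij} - Γ^m_{ki} g_{mj} - Γ^m_{kj} g_{im}:
∇_x g_{xy} = (0) - (1) - (0) = -1 ≠ 0
So the connection is not metric compatible (it is not the Levi-Civita connection).
No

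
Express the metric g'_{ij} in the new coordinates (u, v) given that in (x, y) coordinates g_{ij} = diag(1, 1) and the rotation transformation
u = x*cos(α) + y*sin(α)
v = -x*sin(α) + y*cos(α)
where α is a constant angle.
Invert the transformation: x = u*cos(α) - v*sin(α), y = u*sin(α) + v*cos(α)
g'_{ij} = (∂x^k/∂x'^i)(∂x^l/∂x'^j) g_{kl}; with g_{kl} = δ_{kl} this is Σ_k (∂x^k/∂x'^i)(∂x^k/∂x'^j).
Jacobian: ∂x/∂u = cos(α), ∂x/∂v = -sin(α), ∂y/∂u = sin(α), ∂y/∂v = cos(α)
g'_{uu} = (cos(α))(cos(α)) + (sin(α))(sin(α)) = 1
g'_{uv} = (cos(α))(-sin(α)) + (sin(α))(cos(α)) = 0
g'_{vv} = (-sin(α))(-sin(α)) + (cos(α))(cos(α)) = 1
g'_{ij} = diag(1, 1)
The Euclidean metric is invariant under rotations.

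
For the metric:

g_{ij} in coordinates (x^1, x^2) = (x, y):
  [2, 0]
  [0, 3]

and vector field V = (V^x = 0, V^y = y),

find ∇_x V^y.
All Christoffel symbols are zero.
∇_x V^y = ∂_x V^y + Γ^y_{x j} V^j
  = (0) + (0)(0) + (0)(y)
  = 0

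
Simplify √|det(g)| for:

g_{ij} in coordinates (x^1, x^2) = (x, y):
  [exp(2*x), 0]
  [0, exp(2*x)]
det(g) = exp(4*x)
√|det(g)| = exp(2*x)
Volume element: dV = exp(2*x) dx dy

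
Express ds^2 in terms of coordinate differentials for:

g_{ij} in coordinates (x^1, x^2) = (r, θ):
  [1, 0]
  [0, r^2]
ds^2 = g_{ij} dx^i dx^j; only the non-zero components contribute.
ds^2 = dr^2 + r^2 dθ^2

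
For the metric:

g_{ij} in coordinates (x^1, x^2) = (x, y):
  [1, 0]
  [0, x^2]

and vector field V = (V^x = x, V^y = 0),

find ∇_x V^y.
Non-zero Christoffel symbols:
Γ^x_{y y} = -x
Γ^y_{x y} = 1/x
∇_x V^y = ∂_x V^y + Γ^y_{x j} V^j
  = (0) + (0)(x) + (1/x)(0)
  = 0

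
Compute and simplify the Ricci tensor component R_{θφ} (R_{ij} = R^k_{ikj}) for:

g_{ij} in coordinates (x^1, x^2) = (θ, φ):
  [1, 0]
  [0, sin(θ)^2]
Non-zero Christoffel symbols (Γ^k_{ij} = Γ^k_{ji}):
Γ^θ_{φ φ} = -sin(2*θ)/2
Γ^φ_{θ φ} = 1/tan(θ)
R^θ_{θ θ φ} = 0 (a repeated index in an antisymmetric pair)
R^φ_{θ φ φ} = 0 (a repeated index in an antisymmetric pair)
R_{θφ} = R^θ_{θ θ φ} + R^φ_{θ φ φ} = (0) + (0) = 0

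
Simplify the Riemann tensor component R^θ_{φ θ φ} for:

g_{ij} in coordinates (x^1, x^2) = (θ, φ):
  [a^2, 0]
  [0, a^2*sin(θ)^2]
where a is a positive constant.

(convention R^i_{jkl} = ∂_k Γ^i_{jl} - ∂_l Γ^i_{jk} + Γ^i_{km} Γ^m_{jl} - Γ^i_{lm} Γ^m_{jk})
Non-zero Christoffel symbols (Γ^k_{ij} = Γ^k_{ji}):
Γ^θ_{φ φ} = -sin(2*θ)/2
Γ^φ_{θ φ} = 1/tan(θ)
R^θ_{φ θ φ} = ∂_θ Γ^θ_{φ φ} - ∂_φ Γ^θ_{φ θ} + Γ^θ_{θ m} Γ^m_{φ φ} - Γ^θ_{φ m} Γ^m_{φ θ}
  = (-cos(2*θ)) - (0) + (0) - (-cos(θ)^2) = sin(θ)^2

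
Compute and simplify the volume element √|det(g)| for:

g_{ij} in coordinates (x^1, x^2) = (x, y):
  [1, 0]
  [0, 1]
det(g) = 1
√|det(g)| = 1
Volume element: dV = 1 dx dy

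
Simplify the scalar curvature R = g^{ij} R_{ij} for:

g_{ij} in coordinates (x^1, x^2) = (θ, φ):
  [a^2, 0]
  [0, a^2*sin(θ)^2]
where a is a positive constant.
Non-zero Christoffel symbols (Γ^k_{ij} = Γ^k_{ji}):
Γ^θ_{φ φ} = -sin(2*θ)/2
Γ^φ_{θ φ} = 1/tan(θ)
Ricci tensor (R_{ij} = R^k_{ikj}): R_{θθ} = 1, R_{θφ} = 0, R_{φφ} = sin(θ)^2
Inverse metric: g^{θθ} = 1/a^2, g^{φφ} = 1/(a^2*sin(θ)^2)
R = g^{ij} R_{ij} = (1/a^2)(1) + (1/(a^2*sin(θ)^2))(sin(θ)^2) = 2/a^2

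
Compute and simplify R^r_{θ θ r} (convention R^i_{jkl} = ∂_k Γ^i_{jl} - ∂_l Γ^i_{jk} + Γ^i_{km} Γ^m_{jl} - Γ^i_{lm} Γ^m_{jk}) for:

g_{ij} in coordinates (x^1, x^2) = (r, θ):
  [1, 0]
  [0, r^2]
Non-zero Christoffel symbols (Γ^k_{ij} = Γ^k_{ji}):
Γ^r_{θ θ} = -r
Γ^θ_{r θ} = 1/r
R^r_{θ θ r} = ∂_θ Γ^r_{θ r} - ∂_r Γ^r_{θ θ} + Γ^r_{θ m} Γ^m_{θ r} - Γ^r_{r m} Γ^m_{θ θ}
  = (0) - (-1) + (-1) - (0) = 0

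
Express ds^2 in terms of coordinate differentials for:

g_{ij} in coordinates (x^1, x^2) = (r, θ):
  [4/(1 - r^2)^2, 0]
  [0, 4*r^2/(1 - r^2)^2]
ds^2 = g_{ij} dx^i dx^j; only the non-zero components contribute.
ds^2 = (4/(1 - r^2)^2) dr^2 + (4*r^2/(1 - r^2)^2) dθ^2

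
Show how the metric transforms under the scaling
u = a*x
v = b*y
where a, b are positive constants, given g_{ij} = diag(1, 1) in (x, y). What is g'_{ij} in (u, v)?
Invert the transformation: x = u/a, y = v/b
g'_{ij} = (∂x^k/∂x'^i)(∂x^l/∂x'^j) g_{kl}; with g_{kl} = δ_{kl} this is Σ_k (∂x^k/∂x'^i)(∂x^k/∂x'^j).
Jacobian: ∂x/∂u = 1/a, ∂x/∂v = 0, ∂y/∂u = 0, ∂y/∂v = 1/b
g'_{uu} = (1/a)(1/a) + (0)(0) = 1/a^2
g'_{uv} = (1/a)(0) + (0)(1/b) = 0
g'_{vv} = (0)(0) + (1/b)(1/b) = 1/b^2
g'_{ij} = diag(1/a^2, 1/b^2)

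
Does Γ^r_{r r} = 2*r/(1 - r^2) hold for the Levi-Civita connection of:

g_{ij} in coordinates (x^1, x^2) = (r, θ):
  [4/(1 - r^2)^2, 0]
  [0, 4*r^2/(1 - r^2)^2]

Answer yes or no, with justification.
Γ^r_{r r} = (1/2) g^{rr} (∂_r g_{rr} + ∂_r g_{rr} - ∂_r g_{rr}) = (1/2)((1 - r^2)^2/4)((16*r/(1 - r^2)^3) + (16*r/(1 - r^2)^3) - (16*r/(1 - r^2)^3)) = 2*r/(1 - r^2)
This equals the proposed value 2*r/(1 - r^2).
Yes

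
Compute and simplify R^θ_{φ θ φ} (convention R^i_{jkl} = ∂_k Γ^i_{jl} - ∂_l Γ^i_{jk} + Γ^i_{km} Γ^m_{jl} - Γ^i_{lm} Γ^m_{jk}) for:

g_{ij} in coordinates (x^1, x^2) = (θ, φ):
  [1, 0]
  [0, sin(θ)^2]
Non-zero Christoffel symbols (Γ^k_{ij} = Γ^k_{ji}):
Γ^θ_{φ φ} = -sin(2*θ)/2
Γ^φ_{θ φ} = 1/tan(θ)
R^θ_{φ θ φ} = ∂_θ Γ^θ_{φ φ} - ∂_φ Γ^θ_{φ θ} + Γ^θ_{θ m} Γ^m_{φ φ} - Γ^θ_{φ m} Γ^m_{φ θ}
  = (-cos(2*θ)) - (0) + (0) - (-cos(θ)^2) = sin(θ)^2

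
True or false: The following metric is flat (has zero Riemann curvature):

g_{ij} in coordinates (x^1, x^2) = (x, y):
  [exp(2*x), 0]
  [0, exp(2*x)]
Non-zero Christoffel symbols:
Γ^x_{x x} = 1
Γ^x_{y y} = -1
Γ^y_{x y} = 1
Ricci tensor: R_{xx} = 0, R_{xy} = 0, R_{yy} = 0
All R_{ij} vanish; in 2 dimensions the Riemann tensor is fully determined by the Ricci tensor, so R^i_{jkl} = 0: the metric is flat (curvilinear coordinates on flat space).
True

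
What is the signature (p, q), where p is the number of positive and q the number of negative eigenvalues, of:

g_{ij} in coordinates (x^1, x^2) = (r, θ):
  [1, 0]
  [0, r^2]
The metric is diagonal, so its eigenvalues are the diagonal entries: 1, r^2 (at a generic point, where coordinate-dependent entries are positive).
2 positive, 0 negative.
(2, 0) - Riemannian (positive definite)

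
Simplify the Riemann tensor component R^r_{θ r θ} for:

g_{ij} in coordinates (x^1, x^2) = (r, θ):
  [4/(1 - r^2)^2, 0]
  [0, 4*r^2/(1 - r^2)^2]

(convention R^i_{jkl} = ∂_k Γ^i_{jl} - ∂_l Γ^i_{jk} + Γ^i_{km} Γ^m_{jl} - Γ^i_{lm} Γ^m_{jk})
Non-zero Christoffel symbols (Γ^k_{ij} = Γ^k_{ji}):
Γ^r_{r r} = 2*r/(1 - r^2)
Γ^r_{θ θ} = (r^3 + r)/(r^2 - 1)
Γ^θ_{r θ} = (-r^2 - 1)/(r^3 - r)
R^r_{θ r θ} = ∂_r Γ^r_{θ θ} - ∂_θ Γ^r_{θ r} + Γ^r_{r m} Γ^m_{θ θ} - Γ^r_{θ m} Γ^m_{θ r}
  = ((r^4 - 4*r^2 - 1)/(r^2 - 1)^2) - (0) + (-2*r^2*(r^2 + 1)/(r^2 - 1)^2) - (-(r^2 + 1)^2/(r^2 - 1)^2) = -4*r^2/(r^2 - 1)^2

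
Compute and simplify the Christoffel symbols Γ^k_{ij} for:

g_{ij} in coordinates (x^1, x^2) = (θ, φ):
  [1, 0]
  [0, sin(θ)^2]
Using Γ^k_{ij} = (1/2) g^{km} (∂_i g_{mj} + ∂_j g_{mi} - ∂_m g_{ij}); the metric is diagonal, so only the m = k term contributes.
Non-zero symbols (using the symmetry Γ^k_{ij} = Γ^k_{ji}):
Γ^θ_{φ φ} = (1/2) g^{θθ} (∂_φ g_{θφ} + ∂_φ g_{θφ} - ∂_θ g_{φφ}) = (1/2)(1)((0) + (0) - (sin(2*θ))) = -sin(2*θ)/2
Γ^φ_{θ φ} = (1/2) g^{φφ} (∂_θ g_{φφ} + ∂_φ g_{φθ} - ∂_φ g_{θφ}) = (1/2)(1/sin(θ)^2)((sin(2*θ)) + (0) - (0)) = 1/tan(θ)
All other Christoffel symbols are zero.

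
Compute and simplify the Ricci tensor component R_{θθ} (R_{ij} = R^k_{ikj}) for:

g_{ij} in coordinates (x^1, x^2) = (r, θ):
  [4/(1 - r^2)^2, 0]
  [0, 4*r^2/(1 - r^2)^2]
Non-zero Christoffel symbols (Γ^k_{ij} = Γ^k_{ji}):
Γ^r_{r r} = 2*r/(1 - r^2)
Γ^r_{θ θ} = (r^3 + r)/(r^2 - 1)
Γ^θ_{r θ} = (-r^2 - 1)/(r^3 - r)
R^r_{θ r θ} = ∂_r Γ^r_{θ θ} - ∂_θ Γ^r_{θ r} + Γ^r_{r m} Γ^m_{θ θ} - Γ^r_{θ m} Γ^m_{θ r}
  = ((r^4 - 4*r^2 - 1)/(r^2 - 1)^2) - (0) + (-2*r^2*(r^2 + 1)/(r^2 - 1)^2) - (-(r^2 + 1)^2/(r^2 - 1)^2) = -4*r^2/(r^2 - 1)^2
R^θ_{θ θ θ} = 0 (a repeated index in an antisymmetric pair)
R_{θθ} = R^r_{θ r θ} + R^θ_{θ θ θ} = (-4*r^2/(r^2 - 1)^2) + (0) = -4*r^2/(r^2 - 1)^2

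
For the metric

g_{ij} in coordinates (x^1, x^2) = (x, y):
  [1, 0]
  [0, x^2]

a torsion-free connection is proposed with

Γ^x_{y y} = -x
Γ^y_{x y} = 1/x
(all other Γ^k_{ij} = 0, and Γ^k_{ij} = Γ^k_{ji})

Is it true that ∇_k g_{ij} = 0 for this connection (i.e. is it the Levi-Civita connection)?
Using ∇_k g_{ij} = ∂_k g_{ij} - Γ^m_{ki} g_{mj} - Γ^m_{kj} g_{im}:
e.g. ∇_x g_{yy} = (2*x) - (x) - (x) = 0
Every component ∇_k g_{ij} vanishes: the connection is metric compatible.
Yes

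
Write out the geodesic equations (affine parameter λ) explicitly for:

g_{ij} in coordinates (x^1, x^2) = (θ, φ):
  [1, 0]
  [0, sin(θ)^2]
Geodesic equation: d^2x^k/dλ^2 + Γ^k_{ij} (dx^i/dλ)(dx^j/dλ) = 0.
Non-zero Christoffel symbols:
Γ^θ_{φ φ} = -sin(2*θ)/2
Γ^φ_{θ φ} = 1/tan(θ)
Substituting (the symmetric pair Γ^k_{ij}, Γ^k_{ji} combines into a factor 2):
d^2θ/dλ^2 - (sin(2*θ)/2) (dφ/dλ)^2 = 0
d^2φ/dλ^2 + (2/tan(θ)) (dθ/dλ)(dφ/dλ) = 0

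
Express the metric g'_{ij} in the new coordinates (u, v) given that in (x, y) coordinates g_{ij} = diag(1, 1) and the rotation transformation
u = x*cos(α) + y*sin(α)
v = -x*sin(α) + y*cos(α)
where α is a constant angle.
Invert the transformation: x = u*cos(α) - v*sin(α), y = u*sin(α) + v*cos(α)
g'_{ij} = (∂x^k/∂x'^i)(∂x^l/∂x'^j) g_{kl}; with g_{kl} = δ_{kl} this is Σ_k (∂x^k/∂x'^i)(∂x^k/∂x'^j).
Jacobian: ∂x/∂u = cos(α), ∂x/∂v = -sin(α), ∂y/∂u = sin(α), ∂y/∂v = cos(α)
g'_{uu} = (cos(α))(cos(α)) + (sin(α))(sin(α)) = 1
g'_{uv} = (cos(α))(-sin(α)) + (sin(α))(cos(α)) = 0
g'_{vv} = (-sin(α))(-sin(α)) + (cos(α))(cos(α)) = 1
g'_{ij} = diag(1, 1)
The Euclidean metric is invariant under rotations.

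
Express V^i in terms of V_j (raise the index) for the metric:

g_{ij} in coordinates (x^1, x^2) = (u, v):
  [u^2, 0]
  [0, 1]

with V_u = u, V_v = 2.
Inverse metric (diagonal): g^{uu} = 1/u^2, g^{vv} = 1
V^i = g^{ij} V_j:
V^u = (1/u^2)(u) + (0)(2) = 1/u
V^v = (0)(u) + (1)(2) = 2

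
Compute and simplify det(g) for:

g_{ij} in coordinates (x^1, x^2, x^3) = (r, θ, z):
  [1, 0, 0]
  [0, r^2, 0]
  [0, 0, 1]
Diagonal metric: det(g) = g_{11}·g_{22}·g_{33}
= (1)·(r^2)·(1)
det(g) = r^2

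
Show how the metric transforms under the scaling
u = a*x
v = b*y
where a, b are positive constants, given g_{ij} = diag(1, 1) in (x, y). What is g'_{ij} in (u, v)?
Invert the transformation: x = u/a, y = v/b
g'_{ij} = (∂x^k/∂x'^i)(∂x^l/∂x'^j) g_{kl}; with g_{kl} = δ_{kl} this is Σ_k (∂x^k/∂x'^i)(∂x^k/∂x'^j).
Jacobian: ∂x/∂u = 1/a, ∂x/∂v = 0, ∂y/∂u = 0, ∂y/∂v = 1/b
g'_{uu} = (1/a)(1/a) + (0)(0) = 1/a^2
g'_{uv} = (1/a)(0) + (0)(1/b) = 0
g'_{vv} = (0)(0) + (1/b)(1/b) = 1/b^2
g'_{ij} = diag(1/a^2, 1/b^2)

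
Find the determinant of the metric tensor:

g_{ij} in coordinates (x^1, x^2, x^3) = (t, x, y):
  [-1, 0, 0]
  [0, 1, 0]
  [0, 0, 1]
Diagonal metric: det(g) = g_{11}·g_{22}·g_{33}
= (-1)·(1)·(1)
det(g) = -1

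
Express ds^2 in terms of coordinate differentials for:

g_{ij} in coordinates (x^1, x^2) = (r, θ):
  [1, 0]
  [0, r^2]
ds^2 = g_{ij} dx^i dx^j; only the non-zero components contribute.
ds^2 = dr^2 + r^2 dθ^2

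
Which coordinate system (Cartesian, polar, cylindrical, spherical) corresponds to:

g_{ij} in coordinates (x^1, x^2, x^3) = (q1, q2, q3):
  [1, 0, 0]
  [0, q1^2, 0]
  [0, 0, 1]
The line element ds^2 = dq1^2 + q1^2 dq2^2 + dq3^2 is dr^2 + r^2 dθ^2 + dz^2 with q1 = r, q2 = θ, q3 = z.
cylindrical coordinates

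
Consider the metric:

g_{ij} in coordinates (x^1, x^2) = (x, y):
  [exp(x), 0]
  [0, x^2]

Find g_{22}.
With x^1 = x, x^2 = y, g_{22} = g_{yy} is the row-2, column-2 entry of the matrix.
g_{22} = x^2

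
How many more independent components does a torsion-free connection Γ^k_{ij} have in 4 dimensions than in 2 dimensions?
Independent components in n dimensions: n × n(n+1)/2 = n^2(n+1)/2.
4D: 4 × 10 = 40
2D: 2 × 3 = 6
Difference = 40 - 6 = 34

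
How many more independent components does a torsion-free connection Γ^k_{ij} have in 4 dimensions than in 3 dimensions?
Independent components in n dimensions: n × n(n+1)/2 = n^2(n+1)/2.
4D: 4 × 10 = 40
3D: 3 × 6 = 18
Difference = 40 - 18 = 22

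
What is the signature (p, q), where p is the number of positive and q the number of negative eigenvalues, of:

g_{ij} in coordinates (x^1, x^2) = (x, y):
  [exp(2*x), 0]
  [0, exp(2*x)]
The metric is diagonal, so its eigenvalues are the diagonal entries: exp(2*x), exp(2*x) (at a generic point, where coordinate-dependent entries are positive).
2 positive, 0 negative.
(2, 0) - Riemannian (positive definite)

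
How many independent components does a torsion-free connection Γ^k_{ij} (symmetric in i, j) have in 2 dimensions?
Γ^k_{ij} has n choices for the upper index and n(n+1)/2 independent symmetric lower index pairs.
Total = 2 × 2×3/2 = 2 × 3 = 6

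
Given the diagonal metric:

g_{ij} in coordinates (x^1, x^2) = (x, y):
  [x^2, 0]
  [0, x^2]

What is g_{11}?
With x^1 = x, x^2 = y, g_{11} = g_{xx} is the row-1, column-1 entry of the matrix.
g_{11} = x^2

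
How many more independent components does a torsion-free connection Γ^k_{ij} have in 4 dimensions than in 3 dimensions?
Independent components in n dimensions: n × n(n+1)/2 = n^2(n+1)/2.
4D: 4 × 10 = 40
3D: 3 × 6 = 18
Difference = 40 - 18 = 22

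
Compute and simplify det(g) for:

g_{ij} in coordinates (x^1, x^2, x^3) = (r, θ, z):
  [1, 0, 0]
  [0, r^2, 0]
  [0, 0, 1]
Diagonal metric: det(g) = g_{11}·g_{22}·g_{33}
= (1)·(r^2)·(1)
det(g) = r^2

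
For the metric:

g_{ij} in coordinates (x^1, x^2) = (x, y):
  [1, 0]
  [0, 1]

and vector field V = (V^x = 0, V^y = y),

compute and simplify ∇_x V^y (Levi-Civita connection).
All Christoffel symbols are zero.
∇_x V^y = ∂_x V^y + Γ^y_{x j} V^j
  = (0) + (0)(0) + (0)(y)
  = 0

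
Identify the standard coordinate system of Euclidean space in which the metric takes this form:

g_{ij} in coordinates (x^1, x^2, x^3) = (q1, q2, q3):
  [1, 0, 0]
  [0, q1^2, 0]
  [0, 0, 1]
The line element ds^2 = dq1^2 + q1^2 dq2^2 + dq3^2 is dr^2 + r^2 dθ^2 + dz^2 with q1 = r, q2 = θ, q3 = z.
cylindrical coordinates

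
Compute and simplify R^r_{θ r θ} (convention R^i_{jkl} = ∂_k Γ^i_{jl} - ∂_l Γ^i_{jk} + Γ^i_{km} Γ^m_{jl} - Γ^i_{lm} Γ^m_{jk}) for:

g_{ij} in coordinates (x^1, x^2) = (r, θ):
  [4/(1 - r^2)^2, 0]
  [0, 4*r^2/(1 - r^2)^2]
Non-zero Christoffel symbols (Γ^k_{ij} = Γ^k_{ji}):
Γ^r_{r r} = 2*r/(1 - r^2)
Γ^r_{θ θ} = (r^3 + r)/(r^2 - 1)
Γ^θ_{r θ} = (-r^2 - 1)/(r^3 - r)
R^r_{θ r θ} = ∂_r Γ^r_{θ θ} - ∂_θ Γ^r_{θ r} + Γ^r_{r m} Γ^m_{θ θ} - Γ^r_{θ m} Γ^m_{θ r}
  = ((r^4 - 4*r^2 - 1)/(r^2 - 1)^2) - (0) + (-2*r^2*(r^2 + 1)/(r^2 - 1)^2) - (-(r^2 + 1)^2/(r^2 - 1)^2) = -4*r^2/(r^2 - 1)^2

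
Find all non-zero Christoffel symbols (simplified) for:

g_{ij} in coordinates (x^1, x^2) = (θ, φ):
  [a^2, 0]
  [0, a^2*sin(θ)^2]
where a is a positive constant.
Using Γ^k_{ij} = (1/2) g^{km} (∂_i g_{mj} + ∂_j g_{mi} - ∂_m g_{ij}); the metric is diagonal, so only the m = k term contributes.
Non-zero symbols (using the symmetry Γ^k_{ij} = Γ^k_{ji}):
Γ^θ_{φ φ} = (1/2) g^{θθ} (∂_φ g_{θφ} + ∂_φ g_{θφ} - ∂_θ g_{φφ}) = (1/2)(1/a^2)((0) + (0) - (a^2*sin(2*θ))) = -sin(2*θ)/2
Γ^φ_{θ φ} = (1/2) g^{φφ} (∂_θ g_{φφ} + ∂_φ g_{φθ} - ∂_φ g_{θφ}) = (1/2)(1/(a^2*sin(θ)^2))((a^2*sin(2*θ)) + (0) - (0)) = 1/tan(θ)
All other Christoffel symbols are zero.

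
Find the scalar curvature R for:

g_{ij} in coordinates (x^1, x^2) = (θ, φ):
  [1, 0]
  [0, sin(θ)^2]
Non-zero Christoffel symbols (Γ^k_{ij} = Γ^k_{ji}):
Γ^θ_{φ φ} = -sin(2*θ)/2
Γ^φ_{θ φ} = 1/tan(θ)
Ricci tensor (R_{ij} = R^k_{ikj}): R_{θθ} = 1, R_{θφ} = 0, R_{φφ} = sin(θ)^2
Inverse metric: g^{θθ} = 1, g^{φφ} = 1/sin(θ)^2
R = g^{ij} R_{ij} = (1)(1) + (1/sin(θ)^2)(sin(θ)^2) = 2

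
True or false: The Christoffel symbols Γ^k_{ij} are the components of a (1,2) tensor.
Under a change of coordinates Γ picks up an inhomogeneous term ∂²x/∂x'∂x'; e.g. Γ = 0 in Cartesian coordinates but Γ^r_{θθ} = -r in polar coordinates on the same flat plane.
False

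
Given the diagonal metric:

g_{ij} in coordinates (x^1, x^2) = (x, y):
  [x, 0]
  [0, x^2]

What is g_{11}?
With x^1 = x, x^2 = y, g_{11} = g_{xx} is the row-1, column-1 entry of the matrix.
g_{11} = x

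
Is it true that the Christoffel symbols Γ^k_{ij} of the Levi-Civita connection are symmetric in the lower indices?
The Levi-Civita connection is torsion-free, which is exactly Γ^k_{ij} = Γ^k_{ji}.
Yes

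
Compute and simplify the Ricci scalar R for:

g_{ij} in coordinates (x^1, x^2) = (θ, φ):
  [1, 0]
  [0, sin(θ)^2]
Non-zero Christoffel symbols (Γ^k_{ij} = Γ^k_{ji}):
Γ^θ_{φ φ} = -sin(2*θ)/2
Γ^φ_{θ φ} = 1/tan(θ)
Ricci tensor (R_{ij} = R^k_{ikj}): R_{θθ} = 1, R_{θφ} = 0, R_{φφ} = sin(θ)^2
Inverse metric: g^{θθ} = 1, g^{φφ} = 1/sin(θ)^2
R = g^{ij} R_{ij} = (1)(1) + (1/sin(θ)^2)(sin(θ)^2) = 2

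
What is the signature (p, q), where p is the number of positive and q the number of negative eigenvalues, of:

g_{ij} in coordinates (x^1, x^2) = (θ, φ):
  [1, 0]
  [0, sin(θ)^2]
The metric is diagonal, so its eigenvalues are the diagonal entries: 1, sin(θ)^2 (at a generic point, where coordinate-dependent entries are positive).
2 positive, 0 negative.
(2, 0) - Riemannian (positive definite)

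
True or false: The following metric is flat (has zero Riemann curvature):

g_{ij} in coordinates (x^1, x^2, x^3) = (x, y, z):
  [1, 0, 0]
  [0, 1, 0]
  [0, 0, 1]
All metric components are constant, so every Christoffel symbol vanishes and R^i_{jkl} = 0.
True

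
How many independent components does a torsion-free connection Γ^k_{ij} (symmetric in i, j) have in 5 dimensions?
Γ^k_{ij} has n choices for the upper index and n(n+1)/2 independent symmetric lower index pairs.
Total = 5 × 5×6/2 = 5 × 15 = 75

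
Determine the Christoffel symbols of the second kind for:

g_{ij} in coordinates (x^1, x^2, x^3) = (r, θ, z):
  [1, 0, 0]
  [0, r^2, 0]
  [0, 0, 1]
Using Γ^k_{ij} = (1/2) g^{km} (∂_i g_{mj} + ∂_j g_{mi} - ∂_m g_{ij}); the metric is diagonal, so only the m = k term contributes.
Non-zero symbols (using the symmetry Γ^k_{ij} = Γ^k_{ji}):
Γ^r_{θ θ} = (1/2) g^{rr} (∂_θ g_{rθ} + ∂_θ g_{rθ} - ∂_r g_{θθ}) = (1/2)(1)((0) + (0) - (2*r)) = -r
Γ^θ_{r θ} = (1/2) g^{θθ} (∂_r g_{θθ} + ∂_θ g_{θr} - ∂_θ g_{rθ}) = (1/2)(1/r^2)((2*r) + (0) - (0)) = 1/r
All other Christoffel symbols are zero.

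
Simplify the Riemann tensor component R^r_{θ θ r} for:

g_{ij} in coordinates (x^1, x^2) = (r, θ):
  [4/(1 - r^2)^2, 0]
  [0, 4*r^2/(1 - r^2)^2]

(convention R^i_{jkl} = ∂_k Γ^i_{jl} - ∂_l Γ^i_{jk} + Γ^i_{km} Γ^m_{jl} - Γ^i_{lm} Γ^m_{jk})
Non-zero Christoffel symbols (Γ^k_{ij} = Γ^k_{ji}):
Γ^r_{r r} = 2*r/(1 - r^2)
Γ^r_{θ θ} = (r^3 + r)/(r^2 - 1)
Γ^θ_{r θ} = (-r^2 - 1)/(r^3 - r)
R^r_{θ θ r} = ∂_θ Γ^r_{θ r} - ∂_r Γ^r_{θ θ} + Γ^r_{θ m} Γ^m_{θ r} - Γ^r_{r m} Γ^m_{θ θ}
  = (0) - ((r^4 - 4*r^2 - 1)/(r^2 - 1)^2) + (-(r^2 + 1)^2/(r^2 - 1)^2) - (-2*r^2*(r^2 + 1)/(r^2 - 1)^2) = 4*r^2/(r^2 - 1)^2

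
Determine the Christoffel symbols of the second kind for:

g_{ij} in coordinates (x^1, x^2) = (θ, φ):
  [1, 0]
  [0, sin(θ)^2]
Using Γ^k_{ij} = (1/2) g^{km} (∂_i g_{mj} + ∂_j g_{mi} - ∂_m g_{ij}); the metric is diagonal, so only the m = k term contributes.
Non-zero symbols (using the symmetry Γ^k_{ij} = Γ^k_{ji}):
Γ^θ_{φ φ} = (1/2) g^{θθ} (∂_φ g_{θφ} + ∂_φ g_{θφ} - ∂_θ g_{φφ}) = (1/2)(1)((0) + (0) - (sin(2*θ))) = -sin(2*θ)/2
Γ^φ_{θ φ} = (1/2) g^{φφ} (∂_θ g_{φφ} + ∂_φ g_{φθ} - ∂_φ g_{θφ}) = (1/2)(1/sin(θ)^2)((sin(2*θ)) + (0) - (0)) = 1/tan(θ)
All other Christoffel symbols are zero.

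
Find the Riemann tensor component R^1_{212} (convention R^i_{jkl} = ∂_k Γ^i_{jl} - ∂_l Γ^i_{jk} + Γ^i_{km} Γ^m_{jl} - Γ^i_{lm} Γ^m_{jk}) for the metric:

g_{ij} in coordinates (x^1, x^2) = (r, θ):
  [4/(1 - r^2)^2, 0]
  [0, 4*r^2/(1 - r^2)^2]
Non-zero Christoffel symbols (Γ^k_{ij} = Γ^k_{ji}):
Γ^r_{r r} = 2*r/(1 - r^2)
Γ^r_{θ θ} = (r^3 + r)/(r^2 - 1)
Γ^θ_{r θ} = (-r^2 - 1)/(r^3 - r)
R^r_{θ r θ} = ∂_r Γ^r_{θ θ} - ∂_θ Γ^r_{θ r} + Γ^r_{r m} Γ^m_{θ θ} - Γ^r_{θ m} Γ^m_{θ r}
  = ((r^4 - 4*r^2 - 1)/(r^2 - 1)^2) - (0) + (-2*r^2*(r^2 + 1)/(r^2 - 1)^2) - (-(r^2 + 1)^2/(r^2 - 1)^2) = -4*r^2/(r^2 - 1)^2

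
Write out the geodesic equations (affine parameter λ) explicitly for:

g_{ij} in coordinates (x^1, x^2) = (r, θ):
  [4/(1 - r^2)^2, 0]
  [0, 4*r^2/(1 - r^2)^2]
Geodesic equation: d^2x^k/dλ^2 + Γ^k_{ij} (dx^i/dλ)(dx^j/dλ) = 0.
Non-zero Christoffel symbols:
Γ^r_{r r} = 2*r/(1 - r^2)
Γ^r_{θ θ} = (r^3 + r)/(r^2 - 1)
Γ^θ_{r θ} = (-r^2 - 1)/(r^3 - r)
Substituting (the symmetric pair Γ^k_{ij}, Γ^k_{ji} combines into a factor 2):
d^2r/dλ^2 + (2*r/(1 - r^2)) (dr/dλ)^2 + ((r^3 + r)/(r^2 - 1)) (dθ/dλ)^2 = 0
d^2θ/dλ^2 + ((-2*r^2 - 2)/(r^3 - r)) (dr/dλ)(dθ/dλ) = 0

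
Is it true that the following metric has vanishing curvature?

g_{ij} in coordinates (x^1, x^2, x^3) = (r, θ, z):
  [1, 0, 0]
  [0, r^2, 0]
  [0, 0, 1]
Non-zero Christoffel symbols:
Γ^r_{θ θ} = -r
Γ^θ_{r θ} = 1/r
Ricci tensor: R_{rr} = 0, R_{rθ} = 0, R_{rz} = 0, R_{θθ} = 0, R_{θz} = 0, R_{zz} = 0
All R_{ij} vanish; in 3 dimensions the Riemann tensor is fully determined by the Ricci tensor, so R^i_{jkl} = 0: the metric is flat (curvilinear coordinates on flat space).
Yes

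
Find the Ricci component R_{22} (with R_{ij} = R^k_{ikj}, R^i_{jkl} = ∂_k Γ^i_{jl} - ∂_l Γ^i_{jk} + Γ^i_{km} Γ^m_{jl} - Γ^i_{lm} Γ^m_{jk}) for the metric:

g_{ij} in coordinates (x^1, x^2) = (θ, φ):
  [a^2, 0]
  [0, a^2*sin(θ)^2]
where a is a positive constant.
Non-zero Christoffel symbols (Γ^k_{ij} = Γ^k_{ji}):
Γ^θ_{φ φ} = -sin(2*θ)/2
Γ^φ_{θ φ} = 1/tan(θ)
R^θ_{φ θ φ} = ∂_θ Γ^θ_{φ φ} - ∂_φ Γ^θ_{φ θ} + Γ^θ_{θ m} Γ^m_{φ φ} - Γ^θ_{φ m} Γ^m_{φ θ}
  = (-cos(2*θ)) - (0) + (0) - (-cos(θ)^2) = sin(θ)^2
R^φ_{φ φ φ} = 0 (a repeated index in an antisymmetric pair)
R_{φφ} = R^θ_{φ θ φ} + R^φ_{φ φ φ} = (sin(θ)^2) + (0) = sin(θ)^2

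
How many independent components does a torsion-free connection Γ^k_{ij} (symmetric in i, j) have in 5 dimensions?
Γ^k_{ij} has n choices for the upper index and n(n+1)/2 independent symmetric lower index pairs.
Total = 5 × 5×6/2 = 5 × 15 = 75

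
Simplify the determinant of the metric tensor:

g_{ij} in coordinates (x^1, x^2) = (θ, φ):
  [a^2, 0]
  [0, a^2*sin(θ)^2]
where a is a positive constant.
For a 2×2 metric: det(g) = g_{11}·g_{22} - g_{12}·g_{21}
= (a^2)·(a^2*sin(θ)^2) - (0)·(0)
= a^4*sin(θ)^2 - 0
det(g) = a^4*sin(θ)^2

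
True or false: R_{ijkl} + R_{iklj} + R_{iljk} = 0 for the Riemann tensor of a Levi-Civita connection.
This is the first (algebraic) Bianchi identity.
True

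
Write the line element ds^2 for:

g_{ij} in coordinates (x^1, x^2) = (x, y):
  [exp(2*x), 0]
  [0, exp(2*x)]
ds^2 = g_{ij} dx^i dx^j; only the non-zero components contribute.
ds^2 = exp(2*x) dx^2 + exp(2*x) dy^2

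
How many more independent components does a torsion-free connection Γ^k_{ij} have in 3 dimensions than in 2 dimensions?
Independent components in n dimensions: n × n(n+1)/2 = n^2(n+1)/2.
3D: 3 × 6 = 18
2D: 2 × 3 = 6
Difference = 18 - 6 = 12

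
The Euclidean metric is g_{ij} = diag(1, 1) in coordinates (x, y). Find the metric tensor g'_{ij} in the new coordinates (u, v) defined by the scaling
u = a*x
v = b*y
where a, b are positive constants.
Invert the transformation: x = u/a, y = v/b
g'_{ij} = (∂x^k/∂x'^i)(∂x^l/∂x'^j) g_{kl}; with g_{kl} = δ_{kl} this is Σ_k (∂x^k/∂x'^i)(∂x^k/∂x'^j).
Jacobian: ∂x/∂u = 1/a, ∂x/∂v = 0, ∂y/∂u = 0, ∂y/∂v = 1/b
g'_{uu} = (1/a)(1/a) + (0)(0) = 1/a^2
g'_{uv} = (1/a)(0) + (0)(1/b) = 0
g'_{vv} = (0)(0) + (1/b)(1/b) = 1/b^2
g'_{ij} = diag(1/a^2, 1/b^2)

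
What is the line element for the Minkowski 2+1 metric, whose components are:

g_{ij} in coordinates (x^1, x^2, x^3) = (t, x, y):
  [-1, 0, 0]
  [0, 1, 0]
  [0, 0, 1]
ds^2 = g_{ij} dx^i dx^j; only the non-zero components contribute.
ds^2 = -dt^2 + dx^2 + dy^2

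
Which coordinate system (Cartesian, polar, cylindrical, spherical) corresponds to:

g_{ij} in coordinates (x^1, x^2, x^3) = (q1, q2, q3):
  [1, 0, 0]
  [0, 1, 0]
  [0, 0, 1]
All components are constant and the metric is the identity, i.e. orthonormal rectilinear coordinates.
Cartesian (3D) coordinates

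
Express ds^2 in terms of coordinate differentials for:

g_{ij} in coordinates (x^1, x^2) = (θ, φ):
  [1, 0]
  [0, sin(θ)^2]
ds^2 = g_{ij} dx^i dx^j; only the non-zero components contribute.
ds^2 = dθ^2 + sin(θ)^2 dφ^2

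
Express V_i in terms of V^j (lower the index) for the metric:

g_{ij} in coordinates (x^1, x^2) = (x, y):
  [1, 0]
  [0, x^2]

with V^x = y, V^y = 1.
V_i = g_{ij} V^j:
V_x = (1)(y) + (0)(1) = y
V_y = (0)(y) + (x^2)(1) = x^2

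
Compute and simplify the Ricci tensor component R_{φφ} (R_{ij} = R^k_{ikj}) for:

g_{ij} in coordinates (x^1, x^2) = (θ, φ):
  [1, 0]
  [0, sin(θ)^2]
Non-zero Christoffel symbols (Γ^k_{ij} = Γ^k_{ji}):
Γ^θ_{φ φ} = -sin(2*θ)/2
Γ^φ_{θ φ} = 1/tan(θ)
R^θ_{φ θ φ} = ∂_θ Γ^θ_{φ φ} - ∂_φ Γ^θ_{φ θ} + Γ^θ_{θ m} Γ^m_{φ φ} - Γ^θ_{φ m} Γ^m_{φ θ}
  = (-cos(2*θ)) - (0) + (0) - (-cos(θ)^2) = sin(θ)^2
R^φ_{φ φ φ} = 0 (a repeated index in an antisymmetric pair)
R_{φφ} = R^θ_{φ θ φ} + R^φ_{φ φ φ} = (sin(θ)^2) + (0) = sin(θ)^2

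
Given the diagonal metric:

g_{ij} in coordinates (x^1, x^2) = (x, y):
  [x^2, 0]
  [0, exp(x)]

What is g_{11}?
With x^1 = x, x^2 = y, g_{11} = g_{xx} is the row-1, column-1 entry of the matrix.
g_{11} = x^2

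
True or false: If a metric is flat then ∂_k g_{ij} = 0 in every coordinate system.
Flatness means R^i_{jkl} = 0; the components can still vary, e.g. the flat plane in polar coordinates has g_{θθ} = r^2.
False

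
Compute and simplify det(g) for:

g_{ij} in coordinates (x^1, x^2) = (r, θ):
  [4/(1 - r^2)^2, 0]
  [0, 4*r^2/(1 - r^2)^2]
For a 2×2 metric: det(g) = g_{11}·g_{22} - g_{12}·g_{21}
= (4/(1 - r^2)^2)·(4*r^2/(1 - r^2)^2) - (0)·(0)
= 16*r^2/(1 - r^2)^4 - 0
det(g) = 16*r^2/(1 - r^2)^4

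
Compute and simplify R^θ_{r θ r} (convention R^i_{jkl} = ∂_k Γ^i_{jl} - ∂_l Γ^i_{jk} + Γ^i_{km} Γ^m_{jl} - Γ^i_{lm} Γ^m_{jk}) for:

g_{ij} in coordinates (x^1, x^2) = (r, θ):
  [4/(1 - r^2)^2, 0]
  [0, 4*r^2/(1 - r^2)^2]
Non-zero Christoffel symbols (Γ^k_{ij} = Γ^k_{ji}):
Γ^r_{r r} = 2*r/(1 - r^2)
Γ^r_{θ θ} = (r^3 + r)/(r^2 - 1)
Γ^θ_{r θ} = (-r^2 - 1)/(r^3 - r)
R^θ_{r θ r} = ∂_θ Γ^θ_{r r} - ∂_r Γ^θ_{r θ} + Γ^θ_{θ m} Γ^m_{r r} - Γ^θ_{r m} Γ^m_{r θ}
  = (0) - ((r^4 + 4*r^2 - 1)/(r^3 - r)^2) + (2*(r^2 + 1)/(r^2 - 1)^2) - ((r^2 + 1)^2/(r^3 - r)^2) = -4/(r^2 - 1)^2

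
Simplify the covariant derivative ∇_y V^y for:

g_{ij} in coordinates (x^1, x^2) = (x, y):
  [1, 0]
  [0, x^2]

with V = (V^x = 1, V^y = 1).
Non-zero Christoffel symbols:
Γ^x_{y y} = -x
Γ^y_{x y} = 1/x
∇_y V^y = ∂_y V^y + Γ^y_{y j} V^j
  = (0) + (1/x)(1) + (0)(1)
  = 1/x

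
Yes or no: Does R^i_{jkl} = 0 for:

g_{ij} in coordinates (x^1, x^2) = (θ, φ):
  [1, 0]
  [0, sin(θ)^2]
Non-zero Christoffel symbols:
Γ^θ_{φ φ} = -sin(2*θ)/2
Γ^φ_{θ φ} = 1/tan(θ)
Ricci tensor: R_{θθ} = 1, R_{θφ} = 0, R_{φφ} = sin(θ)^2
The Ricci tensor is non-zero, so the Riemann tensor is non-zero: not flat.
No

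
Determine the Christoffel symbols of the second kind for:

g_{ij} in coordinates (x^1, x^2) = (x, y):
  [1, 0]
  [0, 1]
Using Γ^k_{ij} = (1/2) g^{km} (∂_i g_{mj} + ∂_j g_{mi} - ∂_m g_{ij}); the metric is diagonal, so only the m = k term contributes.
Every metric component is constant, so all ∂_m g_{ij} = 0 and every Christoffel symbol vanishes.
All Christoffel symbols are zero.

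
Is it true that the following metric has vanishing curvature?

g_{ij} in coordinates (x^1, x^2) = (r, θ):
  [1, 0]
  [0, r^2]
Non-zero Christoffel symbols:
Γ^r_{θ θ} = -r
Γ^θ_{r θ} = 1/r
Ricci tensor: R_{rr} = 0, R_{rθ} = 0, R_{θθ} = 0
All R_{ij} vanish; in 2 dimensions the Riemann tensor is fully determined by the Ricci tensor, so R^i_{jkl} = 0: the metric is flat (curvilinear coordinates on flat space).
Yes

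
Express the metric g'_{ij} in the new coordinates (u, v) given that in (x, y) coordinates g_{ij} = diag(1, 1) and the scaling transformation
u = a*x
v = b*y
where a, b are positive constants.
Invert the transformation: x = u/a, y = v/b
g'_{ij} = (∂x^k/∂x'^i)(∂x^l/∂x'^j) g_{kl}; with g_{kl} = δ_{kl} this is Σ_k (∂x^k/∂x'^i)(∂x^k/∂x'^j).
Jacobian: ∂x/∂u = 1/a, ∂x/∂v = 0, ∂y/∂u = 0, ∂y/∂v = 1/b
g'_{uu} = (1/a)(1/a) + (0)(0) = 1/a^2
g'_{uv} = (1/a)(0) + (0)(1/b) = 0
g'_{vv} = (0)(0) + (1/b)(1/b) = 1/b^2
g'_{ij} = diag(1/a^2, 1/b^2)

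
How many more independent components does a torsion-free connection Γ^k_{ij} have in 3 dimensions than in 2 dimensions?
Independent components in n dimensions: n × n(n+1)/2 = n^2(n+1)/2.
3D: 3 × 6 = 18
2D: 2 × 3 = 6
Difference = 18 - 6 = 12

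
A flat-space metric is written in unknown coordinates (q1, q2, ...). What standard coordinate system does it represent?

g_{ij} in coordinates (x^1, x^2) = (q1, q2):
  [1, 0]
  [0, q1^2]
The line element ds^2 = dq1^2 + q1^2 dq2^2 is dr^2 + r^2 dθ^2 with q1 = r, q2 = θ.
polar coordinates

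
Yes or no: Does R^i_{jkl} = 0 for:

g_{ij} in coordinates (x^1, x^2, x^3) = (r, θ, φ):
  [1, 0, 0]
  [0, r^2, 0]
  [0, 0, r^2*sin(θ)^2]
Non-zero Christoffel symbols:
Γ^r_{θ θ} = -r
Γ^r_{φ φ} = -r*sin(θ)^2
Γ^θ_{r θ} = 1/r
Γ^θ_{φ φ} = -sin(2*θ)/2
Γ^φ_{r φ} = 1/r
Γ^φ_{θ φ} = 1/tan(θ)
Ricci tensor: R_{rr} = 0, R_{rθ} = 0, R_{rφ} = 0, R_{θθ} = 0, R_{θφ} = 0, R_{φφ} = 0
All R_{ij} vanish; in 3 dimensions the Riemann tensor is fully determined by the Ricci tensor, so R^i_{jkl} = 0: the metric is flat (curvilinear coordinates on flat space).
Yes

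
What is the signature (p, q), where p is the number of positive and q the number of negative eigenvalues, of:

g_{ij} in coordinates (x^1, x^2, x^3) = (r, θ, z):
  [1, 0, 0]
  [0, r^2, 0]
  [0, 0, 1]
The metric is diagonal, so its eigenvalues are the diagonal entries: 1, r^2, 1 (at a generic point, where coordinate-dependent entries are positive).
3 positive, 0 negative.
(3, 0) - Riemannian (positive definite)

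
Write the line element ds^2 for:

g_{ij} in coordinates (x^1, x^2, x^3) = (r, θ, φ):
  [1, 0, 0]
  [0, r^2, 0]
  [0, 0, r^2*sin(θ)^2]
ds^2 = g_{ij} dx^i dx^j; only the non-zero components contribute.
ds^2 = dr^2 + r^2 dθ^2 + r^2*sin(θ)^2 dφ^2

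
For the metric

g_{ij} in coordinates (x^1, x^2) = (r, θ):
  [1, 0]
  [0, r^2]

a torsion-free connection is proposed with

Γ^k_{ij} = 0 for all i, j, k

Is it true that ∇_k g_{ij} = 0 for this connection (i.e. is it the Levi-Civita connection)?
Using ∇_k g_{ij} = ∂_k g_{ij} - Γ^m_{ki} g_{mj} - Γ^m_{kj} g_{im}:
∇_r g_{θθ} = (2*r) - (0) - (0) = 2*r ≠ 0
So the connection is not metric compatible (it is not the Levi-Civita connection).
No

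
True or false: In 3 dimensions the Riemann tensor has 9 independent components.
n^2(n^2-1)/12 = 9·8/12 = 6 independent components for n = 3.
False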